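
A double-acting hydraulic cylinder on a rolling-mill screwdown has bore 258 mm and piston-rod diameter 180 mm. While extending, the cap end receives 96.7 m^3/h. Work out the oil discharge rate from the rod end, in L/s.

Cap-side area A_cap = π/4 × (258 mm)² = 52280 mm^2
Rod-side annular area A_ann = π/4 × (258² − 180²) = 26830 mm^2
Piston speed v = Q_in/A_cap; rod-end outflow Q_out = v × A_ann = Q_in × A_ann/A_cap.

Q_out ≈ 13.8 L/s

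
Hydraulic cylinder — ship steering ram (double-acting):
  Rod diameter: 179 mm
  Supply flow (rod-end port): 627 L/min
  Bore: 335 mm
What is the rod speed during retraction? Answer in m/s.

v ≈ 0.166 m/s

Rod-side annular area A_ann = π/4 × (335² − 179²) = 62980 mm^2
Flow into the rod-end port fills the annular volume.
v = Q / A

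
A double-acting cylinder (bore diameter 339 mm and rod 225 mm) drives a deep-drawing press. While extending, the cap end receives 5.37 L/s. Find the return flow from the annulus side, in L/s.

Q_out ≈ 3.00 L/s

Cap-side area A_cap = π/4 × (339 mm)² = 90260 mm^2
Rod-side annular area A_ann = π/4 × (339² − 225²) = 50500 mm^2
Piston speed v = Q_in/A_cap; rod-end outflow Q_out = v × A_ann = Q_in × A_ann/A_cap.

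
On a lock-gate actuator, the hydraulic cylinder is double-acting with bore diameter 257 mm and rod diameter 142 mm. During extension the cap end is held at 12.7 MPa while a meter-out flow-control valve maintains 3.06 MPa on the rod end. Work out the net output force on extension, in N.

F ≈ 5.49e5 N

Cap-side area A_cap = π/4 × (257 mm)² = 51870 mm^2
Rod-side annular area A_ann = π/4 × (257² − 142²) = 36040 mm^2
Net thrust = P_cap·A_cap − P_rod·A_ann = 6.588e5 N − 1.103e5 N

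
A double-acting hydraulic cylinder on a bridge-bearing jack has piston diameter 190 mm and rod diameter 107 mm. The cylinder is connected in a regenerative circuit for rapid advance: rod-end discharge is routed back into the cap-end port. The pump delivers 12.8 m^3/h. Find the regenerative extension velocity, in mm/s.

In regeneration the rod-end outflow joins the pump flow into the cap end, so the net volume the pump must supply per unit advance equals the rod cross-section area.
Rod cross-section A_rod = π/4 × (107 mm)² = 8992 mm^2
v = Q_pump / A_rod

v ≈ 395 mm/s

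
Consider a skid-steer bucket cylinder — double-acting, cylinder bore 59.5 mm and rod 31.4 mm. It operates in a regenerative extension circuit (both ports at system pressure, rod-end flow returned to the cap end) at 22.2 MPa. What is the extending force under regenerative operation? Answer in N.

F ≈ 17200 N

With equal pressure on both faces, forces on the annular region cancel; the net push is pressure × rod cross-section.
Rod cross-section A_rod = π/4 × (31.4 mm)² = 774.4 mm^2
F = P × A_rod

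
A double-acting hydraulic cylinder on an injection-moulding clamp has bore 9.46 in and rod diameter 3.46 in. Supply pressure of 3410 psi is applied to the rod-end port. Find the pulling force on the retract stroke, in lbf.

Rod-side annular area A_ann = π/4 × (9.46² − 3.46²) = 60.88 in^2
On retraction the pressure acts on the annular area (bore minus rod).
F = P × A_ann

F ≈ 2.08e5 lbf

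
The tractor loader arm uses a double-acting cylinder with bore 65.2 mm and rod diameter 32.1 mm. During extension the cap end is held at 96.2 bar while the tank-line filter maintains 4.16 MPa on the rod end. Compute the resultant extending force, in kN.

F ≈ 21.6 kN

Cap-side area A_cap = π/4 × (65.2 mm)² = 3339 mm^2
Rod-side annular area A_ann = π/4 × (65.2² − 32.1²) = 2529 mm^2
Net thrust = P_cap·A_cap − P_rod·A_ann = 32.12 kN − 10.52 kN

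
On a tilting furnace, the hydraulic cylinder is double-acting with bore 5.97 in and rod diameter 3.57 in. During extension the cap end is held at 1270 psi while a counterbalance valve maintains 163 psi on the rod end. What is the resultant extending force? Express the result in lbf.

Cap-side area A_cap = π/4 × (5.97 in)² = 27.99 in^2
Rod-side annular area A_ann = π/4 × (5.97² − 3.57²) = 17.98 in^2
Net thrust = P_cap·A_cap − P_rod·A_ann = 35550 lbf − 2931 lbf

F ≈ 32600 lbf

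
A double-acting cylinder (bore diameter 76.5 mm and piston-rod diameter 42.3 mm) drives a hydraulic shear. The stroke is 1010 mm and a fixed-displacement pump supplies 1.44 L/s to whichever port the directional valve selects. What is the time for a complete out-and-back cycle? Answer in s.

Cap-side area A_cap = π/4 × (76.5 mm)² = 4596 mm^2
Rod-side annular area A_ann = π/4 × (76.5² − 42.3²) = 3191 mm^2
t_ext = A_cap·L/Q = 3.224 s
t_ret = A_ann·L/Q = 2.238 s
t_cycle = t_ext + t_ret

t ≈ 5.46 s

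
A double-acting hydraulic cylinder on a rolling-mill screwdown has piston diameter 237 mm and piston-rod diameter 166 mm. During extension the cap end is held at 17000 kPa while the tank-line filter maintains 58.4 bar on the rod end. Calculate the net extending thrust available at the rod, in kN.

Cap-side area A_cap = π/4 × (237 mm)² = 44120 mm^2
Rod-side annular area A_ann = π/4 × (237² − 166²) = 22470 mm^2
Net thrust = P_cap·A_cap − P_rod·A_ann = 750.0 kN − 131.2 kN

F ≈ 619 kN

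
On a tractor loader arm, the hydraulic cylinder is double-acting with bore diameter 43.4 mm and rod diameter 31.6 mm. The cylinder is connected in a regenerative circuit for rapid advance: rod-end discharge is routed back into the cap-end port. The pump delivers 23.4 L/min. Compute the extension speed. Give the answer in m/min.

In regeneration the rod-end outflow joins the pump flow into the cap end, so the net volume the pump must supply per unit advance equals the rod cross-section area.
Rod cross-section A_rod = π/4 × (31.6 mm)² = 784.3 mm^2
v = Q_pump / A_rod

v ≈ 29.8 m/min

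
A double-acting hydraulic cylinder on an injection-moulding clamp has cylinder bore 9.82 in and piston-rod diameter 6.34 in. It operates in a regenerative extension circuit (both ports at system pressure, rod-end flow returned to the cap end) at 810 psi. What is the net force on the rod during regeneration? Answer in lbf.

F ≈ 25600 lbf

With equal pressure on both faces, forces on the annular region cancel; the net push is pressure × rod cross-section.
Rod cross-section A_rod = π/4 × (6.34 in)² = 31.57 in^2
F = P × A_rod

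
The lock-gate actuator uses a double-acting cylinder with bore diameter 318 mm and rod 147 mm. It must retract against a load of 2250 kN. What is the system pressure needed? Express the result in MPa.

Rod-side annular area A_ann = π/4 × (318² − 147²) = 62450 mm^2
Retraction: pressure acts on the annular area.
P = F / A = 2250 kN / A

P ≈ 36.0 MPa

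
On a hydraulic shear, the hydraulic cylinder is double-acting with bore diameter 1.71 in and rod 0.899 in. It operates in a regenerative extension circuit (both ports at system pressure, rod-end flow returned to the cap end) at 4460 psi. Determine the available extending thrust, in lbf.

F ≈ 2830 lbf

With equal pressure on both faces, forces on the annular region cancel; the net push is pressure × rod cross-section.
Rod cross-section A_rod = π/4 × (0.899 in)² = 0.6348 in^2
F = P × A_rod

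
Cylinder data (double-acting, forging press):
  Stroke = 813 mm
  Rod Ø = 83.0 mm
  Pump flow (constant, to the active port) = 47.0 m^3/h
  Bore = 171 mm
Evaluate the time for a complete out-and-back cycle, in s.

t ≈ 2.52 s

Cap-side area A_cap = π/4 × (171 mm)² = 22970 mm^2
Rod-side annular area A_ann = π/4 × (171² − 83.0²) = 17560 mm^2
t_ext = A_cap·L/Q = 1.430 s
t_ret = A_ann·L/Q = 1.093 s
t_cycle = t_ext + t_ret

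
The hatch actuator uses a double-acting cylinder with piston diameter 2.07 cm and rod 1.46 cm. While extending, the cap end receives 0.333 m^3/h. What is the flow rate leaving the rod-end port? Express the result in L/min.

Q_out ≈ 2.79 L/min

Cap-side area A_cap = π/4 × (2.07 cm)² = 3.365 cm^2
Rod-side annular area A_ann = π/4 × (2.07² − 1.46²) = 1.691 cm^2
Piston speed v = Q_in/A_cap; rod-end outflow Q_out = v × A_ann = Q_in × A_ann/A_cap.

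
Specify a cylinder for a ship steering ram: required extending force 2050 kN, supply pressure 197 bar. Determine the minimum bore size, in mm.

D ≈ 364 mm

Extension force acts on the full piston face: F = P × (π/4)D².
D = √(4F / (πP)) = √(4 × 2050 kN / (π × 197 bar))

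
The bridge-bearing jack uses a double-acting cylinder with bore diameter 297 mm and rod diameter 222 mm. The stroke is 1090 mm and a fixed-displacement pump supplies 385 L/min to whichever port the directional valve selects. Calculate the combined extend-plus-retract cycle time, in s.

t ≈ 17.0 s

Cap-side area A_cap = π/4 × (297 mm)² = 69280 mm^2
Rod-side annular area A_ann = π/4 × (297² − 222²) = 30570 mm^2
t_ext = A_cap·L/Q = 11.77 s
t_ret = A_ann·L/Q = 5.193 s
t_cycle = t_ext + t_ret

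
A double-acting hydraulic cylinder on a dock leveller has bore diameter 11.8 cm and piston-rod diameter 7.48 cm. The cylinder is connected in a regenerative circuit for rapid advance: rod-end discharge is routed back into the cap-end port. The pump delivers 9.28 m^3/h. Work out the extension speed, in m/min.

v ≈ 35.2 m/min

In regeneration the rod-end outflow joins the pump flow into the cap end, so the net volume the pump must supply per unit advance equals the rod cross-section area.
Rod cross-section A_rod = π/4 × (7.48 cm)² = 43.94 cm^2
v = Q_pump / A_rod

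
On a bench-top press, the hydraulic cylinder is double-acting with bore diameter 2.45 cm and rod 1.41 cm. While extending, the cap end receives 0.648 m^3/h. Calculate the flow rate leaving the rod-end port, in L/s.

Q_out ≈ 0.120 L/s

Cap-side area A_cap = π/4 × (2.45 cm)² = 4.714 cm^2
Rod-side annular area A_ann = π/4 × (2.45² − 1.41²) = 3.153 cm^2
Piston speed v = Q_in/A_cap; rod-end outflow Q_out = v × A_ann = Q_in × A_ann/A_cap.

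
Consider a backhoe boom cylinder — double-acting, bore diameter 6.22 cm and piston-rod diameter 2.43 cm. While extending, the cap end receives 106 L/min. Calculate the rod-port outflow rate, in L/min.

Cap-side area A_cap = π/4 × (6.22 cm)² = 30.39 cm^2
Rod-side annular area A_ann = π/4 × (6.22² − 2.43²) = 25.75 cm^2
Piston speed v = Q_in/A_cap; rod-end outflow Q_out = v × A_ann = Q_in × A_ann/A_cap.

Q_out ≈ 89.8 L/min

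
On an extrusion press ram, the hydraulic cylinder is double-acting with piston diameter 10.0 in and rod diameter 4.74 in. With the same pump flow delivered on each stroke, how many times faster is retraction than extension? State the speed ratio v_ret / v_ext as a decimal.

v_ret/v_ext ≈ 1.29

Cap-side area A_cap = π/4 × (10.0 in)² = 78.54 in^2
Rod-side annular area A_ann = π/4 × (10.0² − 4.74²) = 60.89 in^2
For equal Q, v ∝ 1/A, so v_ret/v_ext = A_cap/A_ann.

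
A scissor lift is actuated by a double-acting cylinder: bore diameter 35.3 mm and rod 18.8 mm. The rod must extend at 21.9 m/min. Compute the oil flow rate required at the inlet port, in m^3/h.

Q ≈ 1.29 m^3/h

Cap-side area A_cap = π/4 × (35.3 mm)² = 978.7 mm^2
Q = A × v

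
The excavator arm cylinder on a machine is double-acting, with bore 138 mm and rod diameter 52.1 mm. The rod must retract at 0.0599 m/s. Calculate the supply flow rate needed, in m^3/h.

Rod-side annular area A_ann = π/4 × (138² − 52.1²) = 12830 mm^2
Q = A × v

Q ≈ 2.77 m^3/h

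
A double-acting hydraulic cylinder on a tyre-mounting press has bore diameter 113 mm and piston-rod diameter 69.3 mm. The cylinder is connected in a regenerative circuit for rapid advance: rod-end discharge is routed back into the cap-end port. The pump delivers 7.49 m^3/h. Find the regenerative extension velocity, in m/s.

In regeneration the rod-end outflow joins the pump flow into the cap end, so the net volume the pump must supply per unit advance equals the rod cross-section area.
Rod cross-section A_rod = π/4 × (69.3 mm)² = 3772 mm^2
v = Q_pump / A_rod

v ≈ 0.552 m/s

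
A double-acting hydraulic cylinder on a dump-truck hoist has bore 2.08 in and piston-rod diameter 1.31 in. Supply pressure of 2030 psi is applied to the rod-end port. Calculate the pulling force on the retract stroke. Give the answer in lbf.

Rod-side annular area A_ann = π/4 × (2.08² − 1.31²) = 2.050 in^2
On retraction the pressure acts on the annular area (bore minus rod).
F = P × A_ann

F ≈ 4160 lbf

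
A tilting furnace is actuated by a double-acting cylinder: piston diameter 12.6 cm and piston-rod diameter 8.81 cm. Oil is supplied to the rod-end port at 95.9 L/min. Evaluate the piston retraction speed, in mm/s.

v ≈ 251 mm/s

Rod-side annular area A_ann = π/4 × (12.6² − 8.81²) = 63.73 cm^2
Flow into the rod-end port fills the annular volume.
v = Q / A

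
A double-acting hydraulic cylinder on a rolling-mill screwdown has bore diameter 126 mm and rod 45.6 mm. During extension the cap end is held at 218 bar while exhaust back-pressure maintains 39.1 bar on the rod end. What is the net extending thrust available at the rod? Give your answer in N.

F ≈ 2.29e5 N

Cap-side area A_cap = π/4 × (126 mm)² = 12470 mm^2
Rod-side annular area A_ann = π/4 × (126² − 45.6²) = 10840 mm^2
Net thrust = P_cap·A_cap − P_rod·A_ann = 2.718e5 N − 42370 N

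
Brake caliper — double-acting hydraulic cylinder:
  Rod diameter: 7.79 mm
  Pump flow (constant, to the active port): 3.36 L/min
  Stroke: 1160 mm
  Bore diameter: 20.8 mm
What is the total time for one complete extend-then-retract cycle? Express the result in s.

t ≈ 13.1 s

Cap-side area A_cap = π/4 × (20.8 mm)² = 339.8 mm^2
Rod-side annular area A_ann = π/4 × (20.8² − 7.79²) = 292.1 mm^2
t_ext = A_cap·L/Q = 7.039 s
t_ret = A_ann·L/Q = 6.051 s
t_cycle = t_ext + t_ret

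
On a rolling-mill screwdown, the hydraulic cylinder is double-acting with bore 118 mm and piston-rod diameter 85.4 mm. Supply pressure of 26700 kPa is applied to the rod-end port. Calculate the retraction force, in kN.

Rod-side annular area A_ann = π/4 × (118² − 85.4²) = 5208 mm^2
On retraction the pressure acts on the annular area (bore minus rod).
F = P × A_ann

F ≈ 139 kN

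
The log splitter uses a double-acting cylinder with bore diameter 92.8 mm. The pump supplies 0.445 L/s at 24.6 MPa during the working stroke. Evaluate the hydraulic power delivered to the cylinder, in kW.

Hydraulic power = P × Q

W ≈ 10.9 kW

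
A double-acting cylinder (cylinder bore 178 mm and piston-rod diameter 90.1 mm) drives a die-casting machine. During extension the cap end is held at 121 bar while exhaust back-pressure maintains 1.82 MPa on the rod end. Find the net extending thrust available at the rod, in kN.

Cap-side area A_cap = π/4 × (178 mm)² = 24880 mm^2
Rod-side annular area A_ann = π/4 × (178² − 90.1²) = 18510 mm^2
Net thrust = P_cap·A_cap − P_rod·A_ann = 301.1 kN − 33.69 kN

F ≈ 267 kN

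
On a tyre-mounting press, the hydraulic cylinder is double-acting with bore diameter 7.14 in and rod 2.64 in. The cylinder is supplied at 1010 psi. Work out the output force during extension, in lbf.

F ≈ 40400 lbf

Cap-side area A_cap = π/4 × (7.14 in)² = 40.04 in^2
F = P × A_cap = 1010 psi × A_cap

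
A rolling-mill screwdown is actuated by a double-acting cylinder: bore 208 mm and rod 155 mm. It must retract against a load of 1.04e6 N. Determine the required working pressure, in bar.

Rod-side annular area A_ann = π/4 × (208² − 155²) = 15110 mm^2
Retraction: pressure acts on the annular area.
P = F / A = 1.04e6 N / A

P ≈ 688 bar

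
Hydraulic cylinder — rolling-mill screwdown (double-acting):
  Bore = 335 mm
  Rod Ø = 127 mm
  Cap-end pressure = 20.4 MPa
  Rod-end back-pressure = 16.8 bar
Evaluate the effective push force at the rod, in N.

Cap-side area A_cap = π/4 × (335 mm)² = 88140 mm^2
Rod-side annular area A_ann = π/4 × (335² − 127²) = 75470 mm^2
Net thrust = P_cap·A_cap − P_rod·A_ann = 1.798e6 N − 1.268e5 N

F ≈ 1.67e6 N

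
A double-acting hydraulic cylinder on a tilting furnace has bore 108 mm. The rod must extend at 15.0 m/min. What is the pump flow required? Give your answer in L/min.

Q ≈ 137 L/min

Cap-side area A_cap = π/4 × (108 mm)² = 9161 mm^2
Q = A × v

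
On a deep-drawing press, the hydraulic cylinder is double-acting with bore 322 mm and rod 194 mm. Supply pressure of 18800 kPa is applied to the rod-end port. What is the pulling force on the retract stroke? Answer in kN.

F ≈ 975 kN

Rod-side annular area A_ann = π/4 × (322² − 194²) = 51870 mm^2
On retraction the pressure acts on the annular area (bore minus rod).
F = P × A_ann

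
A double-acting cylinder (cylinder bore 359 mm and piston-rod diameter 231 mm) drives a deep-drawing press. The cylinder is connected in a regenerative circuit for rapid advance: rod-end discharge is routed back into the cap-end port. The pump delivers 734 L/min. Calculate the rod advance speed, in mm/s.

v ≈ 292 mm/s

In regeneration the rod-end outflow joins the pump flow into the cap end, so the net volume the pump must supply per unit advance equals the rod cross-section area.
Rod cross-section A_rod = π/4 × (231 mm)² = 41910 mm^2
v = Q_pump / A_rod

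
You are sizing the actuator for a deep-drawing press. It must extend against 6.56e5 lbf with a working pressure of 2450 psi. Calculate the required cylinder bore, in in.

D ≈ 18.5 in

Extension force acts on the full piston face: F = P × (π/4)D².
D = √(4F / (πP)) = √(4 × 6.56e5 lbf / (π × 2450 psi))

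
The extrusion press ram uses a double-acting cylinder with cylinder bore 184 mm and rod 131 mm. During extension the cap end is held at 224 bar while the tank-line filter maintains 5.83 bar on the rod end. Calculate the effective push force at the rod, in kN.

Cap-side area A_cap = π/4 × (184 mm)² = 26590 mm^2
Rod-side annular area A_ann = π/4 × (184² − 131²) = 13110 mm^2
Net thrust = P_cap·A_cap − P_rod·A_ann = 595.6 kN − 7.644 kN

F ≈ 588 kN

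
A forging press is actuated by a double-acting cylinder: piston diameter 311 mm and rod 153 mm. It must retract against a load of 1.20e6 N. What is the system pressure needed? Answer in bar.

Rod-side annular area A_ann = π/4 × (311² − 153²) = 57580 mm^2
Retraction: pressure acts on the annular area.
P = F / A = 1.20e6 N / A

P ≈ 208 bar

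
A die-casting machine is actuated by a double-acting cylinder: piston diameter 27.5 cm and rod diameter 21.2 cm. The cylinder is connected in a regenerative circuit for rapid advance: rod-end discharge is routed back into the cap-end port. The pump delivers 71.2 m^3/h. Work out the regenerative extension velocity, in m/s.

v ≈ 0.560 m/s

In regeneration the rod-end outflow joins the pump flow into the cap end, so the net volume the pump must supply per unit advance equals the rod cross-section area.
Rod cross-section A_rod = π/4 × (21.2 cm)² = 353.0 cm^2
v = Q_pump / A_rod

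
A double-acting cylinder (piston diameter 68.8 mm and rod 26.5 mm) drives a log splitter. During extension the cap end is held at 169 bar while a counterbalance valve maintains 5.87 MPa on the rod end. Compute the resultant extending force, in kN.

F ≈ 44.2 kN

Cap-side area A_cap = π/4 × (68.8 mm)² = 3718 mm^2
Rod-side annular area A_ann = π/4 × (68.8² − 26.5²) = 3166 mm^2
Net thrust = P_cap·A_cap − P_rod·A_ann = 62.83 kN − 18.58 kN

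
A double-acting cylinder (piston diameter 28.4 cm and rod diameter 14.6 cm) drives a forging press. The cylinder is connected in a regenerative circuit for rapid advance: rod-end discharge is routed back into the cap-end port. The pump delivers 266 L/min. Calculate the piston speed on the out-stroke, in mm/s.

v ≈ 265 mm/s

In regeneration the rod-end outflow joins the pump flow into the cap end, so the net volume the pump must supply per unit advance equals the rod cross-section area.
Rod cross-section A_rod = π/4 × (14.6 cm)² = 167.4 cm^2
v = Q_pump / A_rod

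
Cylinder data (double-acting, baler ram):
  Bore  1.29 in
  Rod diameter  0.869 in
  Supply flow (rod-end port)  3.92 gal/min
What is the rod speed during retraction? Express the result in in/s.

v ≈ 21.1 in/s

Rod-side annular area A_ann = π/4 × (1.29² − 0.869²) = 0.7139 in^2
Flow into the rod-end port fills the annular volume.
v = Q / A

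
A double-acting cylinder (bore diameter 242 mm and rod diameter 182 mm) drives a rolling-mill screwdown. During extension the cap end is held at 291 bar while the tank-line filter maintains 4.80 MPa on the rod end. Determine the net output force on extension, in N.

F ≈ 1.24e6 N

Cap-side area A_cap = π/4 × (242 mm)² = 46000 mm^2
Rod-side annular area A_ann = π/4 × (242² − 182²) = 19980 mm^2
Net thrust = P_cap·A_cap − P_rod·A_ann = 1.338e6 N − 95910 N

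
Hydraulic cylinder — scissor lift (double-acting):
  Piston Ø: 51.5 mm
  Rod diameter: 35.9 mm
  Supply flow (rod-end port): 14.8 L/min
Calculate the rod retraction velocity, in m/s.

v ≈ 0.230 m/s

Rod-side annular area A_ann = π/4 × (51.5² − 35.9²) = 1071 mm^2
Flow into the rod-end port fills the annular volume.
v = Q / A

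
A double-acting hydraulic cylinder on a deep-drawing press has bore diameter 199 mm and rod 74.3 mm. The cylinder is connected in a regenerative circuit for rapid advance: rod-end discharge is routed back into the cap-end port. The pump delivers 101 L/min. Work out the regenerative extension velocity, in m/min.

In regeneration the rod-end outflow joins the pump flow into the cap end, so the net volume the pump must supply per unit advance equals the rod cross-section area.
Rod cross-section A_rod = π/4 × (74.3 mm)² = 4336 mm^2
v = Q_pump / A_rod

v ≈ 23.3 m/min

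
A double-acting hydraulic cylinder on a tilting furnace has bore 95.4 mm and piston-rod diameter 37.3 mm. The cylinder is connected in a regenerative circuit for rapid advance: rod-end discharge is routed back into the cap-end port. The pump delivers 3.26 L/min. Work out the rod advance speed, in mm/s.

v ≈ 49.7 mm/s

In regeneration the rod-end outflow joins the pump flow into the cap end, so the net volume the pump must supply per unit advance equals the rod cross-section area.
Rod cross-section A_rod = π/4 × (37.3 mm)² = 1093 mm^2
v = Q_pump / A_rod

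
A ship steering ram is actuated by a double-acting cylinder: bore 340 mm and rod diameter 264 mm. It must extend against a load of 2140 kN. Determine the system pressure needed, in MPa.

P ≈ 23.6 MPa

Cap-side area A_cap = π/4 × (340 mm)² = 90790 mm^2
P = F / A = 2140 kN / A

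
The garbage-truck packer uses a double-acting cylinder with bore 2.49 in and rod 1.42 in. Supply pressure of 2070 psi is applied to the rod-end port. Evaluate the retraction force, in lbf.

Rod-side annular area A_ann = π/4 × (2.49² − 1.42²) = 3.286 in^2
On retraction the pressure acts on the annular area (bore minus rod).
F = P × A_ann

F ≈ 6800 lbf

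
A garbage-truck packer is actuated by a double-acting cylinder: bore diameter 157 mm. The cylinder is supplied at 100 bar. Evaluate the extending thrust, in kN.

F ≈ 194 kN

Cap-side area A_cap = π/4 × (157 mm)² = 19360 mm^2
F = P × A_cap = 100 bar × A_cap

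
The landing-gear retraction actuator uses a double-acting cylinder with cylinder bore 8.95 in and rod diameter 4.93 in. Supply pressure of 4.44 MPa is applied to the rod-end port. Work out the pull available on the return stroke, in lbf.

Rod-side annular area A_ann = π/4 × (8.95² − 4.93²) = 43.82 in^2
On retraction the pressure acts on the annular area (bore minus rod).
F = P × A_ann

F ≈ 28200 lbf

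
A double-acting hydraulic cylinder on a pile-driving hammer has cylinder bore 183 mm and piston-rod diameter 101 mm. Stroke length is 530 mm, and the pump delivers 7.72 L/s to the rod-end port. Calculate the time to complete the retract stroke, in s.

t ≈ 1.26 s

Rod-side annular area A_ann = π/4 × (183² − 101²) = 18290 mm^2
Swept volume V = A × L; t = V / Q = A·L / Q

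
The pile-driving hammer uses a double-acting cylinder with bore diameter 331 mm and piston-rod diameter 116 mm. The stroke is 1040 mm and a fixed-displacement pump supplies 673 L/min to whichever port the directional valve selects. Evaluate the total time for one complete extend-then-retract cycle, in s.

t ≈ 15.0 s

Cap-side area A_cap = π/4 × (331 mm)² = 86050 mm^2
Rod-side annular area A_ann = π/4 × (331² − 116²) = 75480 mm^2
t_ext = A_cap·L/Q = 7.978 s
t_ret = A_ann·L/Q = 6.999 s
t_cycle = t_ext + t_ret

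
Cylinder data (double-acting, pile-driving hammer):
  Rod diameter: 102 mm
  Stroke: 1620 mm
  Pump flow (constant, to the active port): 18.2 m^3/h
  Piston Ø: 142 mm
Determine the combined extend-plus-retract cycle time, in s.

Cap-side area A_cap = π/4 × (142 mm)² = 15840 mm^2
Rod-side annular area A_ann = π/4 × (142² − 102²) = 7665 mm^2
t_ext = A_cap·L/Q = 5.075 s
t_ret = A_ann·L/Q = 2.456 s
t_cycle = t_ext + t_ret

t ≈ 7.53 s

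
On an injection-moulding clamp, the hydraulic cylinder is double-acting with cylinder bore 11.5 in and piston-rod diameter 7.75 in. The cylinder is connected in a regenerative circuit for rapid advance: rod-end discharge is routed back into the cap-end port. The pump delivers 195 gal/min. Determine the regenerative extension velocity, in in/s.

v ≈ 15.9 in/s

In regeneration the rod-end outflow joins the pump flow into the cap end, so the net volume the pump must supply per unit advance equals the rod cross-section area.
Rod cross-section A_rod = π/4 × (7.75 in)² = 47.17 in^2
v = Q_pump / A_rod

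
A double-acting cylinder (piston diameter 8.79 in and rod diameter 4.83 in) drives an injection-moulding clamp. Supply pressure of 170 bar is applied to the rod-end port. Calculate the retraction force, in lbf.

Rod-side annular area A_ann = π/4 × (8.79² − 4.83²) = 42.36 in^2
On retraction the pressure acts on the annular area (bore minus rod).
F = P × A_ann

F ≈ 1.04e5 lbf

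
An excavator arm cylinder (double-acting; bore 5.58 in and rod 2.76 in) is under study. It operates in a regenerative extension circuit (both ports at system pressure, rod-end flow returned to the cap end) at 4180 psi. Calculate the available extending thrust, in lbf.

With equal pressure on both faces, forces on the annular region cancel; the net push is pressure × rod cross-section.
Rod cross-section A_rod = π/4 × (2.76 in)² = 5.983 in^2
F = P × A_rod

F ≈ 25000 lbf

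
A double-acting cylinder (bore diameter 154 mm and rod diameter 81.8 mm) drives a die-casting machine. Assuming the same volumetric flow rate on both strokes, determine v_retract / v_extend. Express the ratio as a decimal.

Cap-side area A_cap = π/4 × (154 mm)² = 18630 mm^2
Rod-side annular area A_ann = π/4 × (154² − 81.8²) = 13370 mm^2
For equal Q, v ∝ 1/A, so v_ret/v_ext = A_cap/A_ann.

v_ret/v_ext ≈ 1.39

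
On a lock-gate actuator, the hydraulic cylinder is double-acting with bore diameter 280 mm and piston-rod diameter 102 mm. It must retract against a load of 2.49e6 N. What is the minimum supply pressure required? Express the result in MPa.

P ≈ 46.6 MPa

Rod-side annular area A_ann = π/4 × (280² − 102²) = 53400 mm^2
Retraction: pressure acts on the annular area.
P = F / A = 2.49e6 N / A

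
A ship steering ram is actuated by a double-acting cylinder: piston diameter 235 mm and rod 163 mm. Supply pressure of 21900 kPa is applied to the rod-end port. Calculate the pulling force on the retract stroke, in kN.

F ≈ 493 kN

Rod-side annular area A_ann = π/4 × (235² − 163²) = 22510 mm^2
On retraction the pressure acts on the annular area (bore minus rod).
F = P × A_ann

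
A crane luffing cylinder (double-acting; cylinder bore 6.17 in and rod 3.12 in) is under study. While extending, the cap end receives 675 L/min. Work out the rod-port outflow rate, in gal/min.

Q_out ≈ 133 gal/min

Cap-side area A_cap = π/4 × (6.17 in)² = 29.90 in^2
Rod-side annular area A_ann = π/4 × (6.17² − 3.12²) = 22.25 in^2
Piston speed v = Q_in/A_cap; rod-end outflow Q_out = v × A_ann = Q_in × A_ann/A_cap.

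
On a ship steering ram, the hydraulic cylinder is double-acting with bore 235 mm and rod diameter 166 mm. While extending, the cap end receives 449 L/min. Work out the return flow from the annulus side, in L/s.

Q_out ≈ 3.75 L/s

Cap-side area A_cap = π/4 × (235 mm)² = 43370 mm^2
Rod-side annular area A_ann = π/4 × (235² − 166²) = 21730 mm^2
Piston speed v = Q_in/A_cap; rod-end outflow Q_out = v × A_ann = Q_in × A_ann/A_cap.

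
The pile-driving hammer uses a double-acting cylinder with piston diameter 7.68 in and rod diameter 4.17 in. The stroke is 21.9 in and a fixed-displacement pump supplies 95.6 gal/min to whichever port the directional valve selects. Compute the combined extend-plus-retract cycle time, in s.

t ≈ 4.70 s

Cap-side area A_cap = π/4 × (7.68 in)² = 46.32 in^2
Rod-side annular area A_ann = π/4 × (7.68² − 4.17²) = 32.67 in^2
t_ext = A_cap·L/Q = 2.756 s
t_ret = A_ann·L/Q = 1.944 s
t_cycle = t_ext + t_ret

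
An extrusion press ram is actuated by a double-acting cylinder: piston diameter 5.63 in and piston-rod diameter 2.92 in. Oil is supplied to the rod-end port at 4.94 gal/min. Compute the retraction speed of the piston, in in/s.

Rod-side annular area A_ann = π/4 × (5.63² − 2.92²) = 18.20 in^2
Flow into the rod-end port fills the annular volume.
v = Q / A

v ≈ 1.05 in/s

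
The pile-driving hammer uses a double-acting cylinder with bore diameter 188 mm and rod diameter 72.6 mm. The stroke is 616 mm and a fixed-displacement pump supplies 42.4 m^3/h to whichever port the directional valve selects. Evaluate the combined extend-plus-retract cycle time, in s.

t ≈ 2.69 s

Cap-side area A_cap = π/4 × (188 mm)² = 27760 mm^2
Rod-side annular area A_ann = π/4 × (188² − 72.6²) = 23620 mm^2
t_ext = A_cap·L/Q = 1.452 s
t_ret = A_ann·L/Q = 1.235 s
t_cycle = t_ext + t_ret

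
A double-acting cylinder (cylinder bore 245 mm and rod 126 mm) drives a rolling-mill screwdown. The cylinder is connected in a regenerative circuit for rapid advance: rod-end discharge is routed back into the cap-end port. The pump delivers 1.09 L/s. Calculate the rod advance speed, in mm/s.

v ≈ 87.4 mm/s

In regeneration the rod-end outflow joins the pump flow into the cap end, so the net volume the pump must supply per unit advance equals the rod cross-section area.
Rod cross-section A_rod = π/4 × (126 mm)² = 12470 mm^2
v = Q_pump / A_rod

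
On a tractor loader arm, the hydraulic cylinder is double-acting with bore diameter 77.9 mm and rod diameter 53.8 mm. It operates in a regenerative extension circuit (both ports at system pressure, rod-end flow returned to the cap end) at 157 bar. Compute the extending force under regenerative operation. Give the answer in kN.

With equal pressure on both faces, forces on the annular region cancel; the net push is pressure × rod cross-section.
Rod cross-section A_rod = π/4 × (53.8 mm)² = 2273 mm^2
F = P × A_rod

F ≈ 35.7 kN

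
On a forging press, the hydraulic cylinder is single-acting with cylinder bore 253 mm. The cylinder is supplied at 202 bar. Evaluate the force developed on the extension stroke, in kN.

Cap-side area A_cap = π/4 × (253 mm)² = 50270 mm^2
F = P × A_cap = 202 bar × A_cap

F ≈ 1020 kN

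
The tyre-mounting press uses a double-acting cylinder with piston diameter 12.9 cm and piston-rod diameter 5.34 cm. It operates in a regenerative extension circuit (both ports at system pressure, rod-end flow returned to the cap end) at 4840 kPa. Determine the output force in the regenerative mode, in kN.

With equal pressure on both faces, forces on the annular region cancel; the net push is pressure × rod cross-section.
Rod cross-section A_rod = π/4 × (5.34 cm)² = 22.40 cm^2
F = P × A_rod

F ≈ 10.8 kN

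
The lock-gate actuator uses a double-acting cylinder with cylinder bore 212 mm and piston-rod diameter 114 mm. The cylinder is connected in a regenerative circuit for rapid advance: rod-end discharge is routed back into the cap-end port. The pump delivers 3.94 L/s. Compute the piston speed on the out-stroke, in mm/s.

In regeneration the rod-end outflow joins the pump flow into the cap end, so the net volume the pump must supply per unit advance equals the rod cross-section area.
Rod cross-section A_rod = π/4 × (114 mm)² = 10210 mm^2
v = Q_pump / A_rod

v ≈ 386 mm/s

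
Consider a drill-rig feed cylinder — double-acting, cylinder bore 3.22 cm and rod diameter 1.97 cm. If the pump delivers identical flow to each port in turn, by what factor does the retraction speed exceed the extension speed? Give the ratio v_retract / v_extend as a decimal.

v_ret/v_ext ≈ 1.60

Cap-side area A_cap = π/4 × (3.22 cm)² = 8.143 cm^2
Rod-side annular area A_ann = π/4 × (3.22² − 1.97²) = 5.095 cm^2
For equal Q, v ∝ 1/A, so v_ret/v_ext = A_cap/A_ann.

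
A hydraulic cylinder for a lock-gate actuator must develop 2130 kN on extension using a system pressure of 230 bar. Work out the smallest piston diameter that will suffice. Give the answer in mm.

D ≈ 343 mm

Extension force acts on the full piston face: F = P × (π/4)D².
D = √(4F / (πP)) = √(4 × 2130 kN / (π × 230 bar))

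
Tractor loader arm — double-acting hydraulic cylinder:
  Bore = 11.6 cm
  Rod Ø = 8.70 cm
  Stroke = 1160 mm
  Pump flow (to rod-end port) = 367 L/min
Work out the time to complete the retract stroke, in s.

Rod-side annular area A_ann = π/4 × (11.6² − 8.70²) = 46.24 cm^2
Swept volume V = A × L; t = V / Q = A·L / Q

t ≈ 0.877 s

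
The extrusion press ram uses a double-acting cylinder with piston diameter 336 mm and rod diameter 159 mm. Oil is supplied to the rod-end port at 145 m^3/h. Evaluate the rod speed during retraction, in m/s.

Rod-side annular area A_ann = π/4 × (336² − 159²) = 68810 mm^2
Flow into the rod-end port fills the annular volume.
v = Q / A

v ≈ 0.585 m/s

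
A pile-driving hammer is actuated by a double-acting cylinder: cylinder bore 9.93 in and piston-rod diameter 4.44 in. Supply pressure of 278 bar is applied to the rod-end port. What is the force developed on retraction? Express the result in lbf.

Rod-side annular area A_ann = π/4 × (9.93² − 4.44²) = 61.96 in^2
On retraction the pressure acts on the annular area (bore minus rod).
F = P × A_ann

F ≈ 2.50e5 lbf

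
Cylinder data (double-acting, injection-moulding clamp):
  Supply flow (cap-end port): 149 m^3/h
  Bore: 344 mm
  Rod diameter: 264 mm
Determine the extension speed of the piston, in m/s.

Cap-side area A_cap = π/4 × (344 mm)² = 92940 mm^2
v = Q / A

v ≈ 0.445 m/s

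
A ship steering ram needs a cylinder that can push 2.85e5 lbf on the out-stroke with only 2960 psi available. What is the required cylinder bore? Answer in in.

Extension force acts on the full piston face: F = P × (π/4)D².
D = √(4F / (πP)) = √(4 × 2.85e5 lbf / (π × 2960 psi))

D ≈ 11.1 in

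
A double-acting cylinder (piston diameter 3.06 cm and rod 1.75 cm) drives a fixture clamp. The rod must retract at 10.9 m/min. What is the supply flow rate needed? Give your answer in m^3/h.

Rod-side annular area A_ann = π/4 × (3.06² − 1.75²) = 4.949 cm^2
Q = A × v

Q ≈ 0.324 m^3/h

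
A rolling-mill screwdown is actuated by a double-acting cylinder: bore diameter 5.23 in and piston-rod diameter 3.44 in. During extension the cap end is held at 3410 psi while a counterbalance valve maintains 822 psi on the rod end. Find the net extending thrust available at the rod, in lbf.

Cap-side area A_cap = π/4 × (5.23 in)² = 21.48 in^2
Rod-side annular area A_ann = π/4 × (5.23² − 3.44²) = 12.19 in^2
Net thrust = P_cap·A_cap − P_rod·A_ann = 73260 lbf − 10020 lbf

F ≈ 63200 lbf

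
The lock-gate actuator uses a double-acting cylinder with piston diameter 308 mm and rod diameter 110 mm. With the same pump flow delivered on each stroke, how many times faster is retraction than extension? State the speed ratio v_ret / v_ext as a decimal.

v_ret/v_ext ≈ 1.15

Cap-side area A_cap = π/4 × (308 mm)² = 74510 mm^2
Rod-side annular area A_ann = π/4 × (308² − 110²) = 65000 mm^2
For equal Q, v ∝ 1/A, so v_ret/v_ext = A_cap/A_ann.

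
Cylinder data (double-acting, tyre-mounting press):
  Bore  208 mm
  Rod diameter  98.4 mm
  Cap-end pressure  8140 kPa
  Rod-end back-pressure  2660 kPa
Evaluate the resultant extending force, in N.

F ≈ 2.06e5 N

Cap-side area A_cap = π/4 × (208 mm)² = 33980 mm^2
Rod-side annular area A_ann = π/4 × (208² − 98.4²) = 26370 mm^2
Net thrust = P_cap·A_cap − P_rod·A_ann = 2.766e5 N − 70160 N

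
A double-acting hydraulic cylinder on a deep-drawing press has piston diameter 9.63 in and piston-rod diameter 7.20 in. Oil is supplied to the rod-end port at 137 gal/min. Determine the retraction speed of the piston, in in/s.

v ≈ 16.4 in/s

Rod-side annular area A_ann = π/4 × (9.63² − 7.20²) = 32.12 in^2
Flow into the rod-end port fills the annular volume.
v = Q / A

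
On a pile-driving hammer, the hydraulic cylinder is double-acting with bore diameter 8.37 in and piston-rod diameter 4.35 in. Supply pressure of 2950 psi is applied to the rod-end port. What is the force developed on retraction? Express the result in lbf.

Rod-side annular area A_ann = π/4 × (8.37² − 4.35²) = 40.16 in^2
On retraction the pressure acts on the annular area (bore minus rod).
F = P × A_ann

F ≈ 1.18e5 lbf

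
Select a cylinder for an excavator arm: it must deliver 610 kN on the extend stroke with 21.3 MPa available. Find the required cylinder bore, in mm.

D ≈ 191 mm

Extension force acts on the full piston face: F = P × (π/4)D².
D = √(4F / (πP)) = √(4 × 610 kN / (π × 21.3 MPa))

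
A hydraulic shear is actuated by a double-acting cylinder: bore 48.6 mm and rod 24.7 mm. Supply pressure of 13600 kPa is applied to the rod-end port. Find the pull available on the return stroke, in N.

F ≈ 18700 N

Rod-side annular area A_ann = π/4 × (48.6² − 24.7²) = 1376 mm^2
On retraction the pressure acts on the annular area (bore minus rod).
F = P × A_ann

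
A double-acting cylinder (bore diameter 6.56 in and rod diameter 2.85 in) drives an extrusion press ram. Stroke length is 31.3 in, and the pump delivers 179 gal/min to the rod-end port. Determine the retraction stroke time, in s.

t ≈ 1.25 s

Rod-side annular area A_ann = π/4 × (6.56² − 2.85²) = 27.42 in^2
Swept volume V = A × L; t = V / Q = A·L / Q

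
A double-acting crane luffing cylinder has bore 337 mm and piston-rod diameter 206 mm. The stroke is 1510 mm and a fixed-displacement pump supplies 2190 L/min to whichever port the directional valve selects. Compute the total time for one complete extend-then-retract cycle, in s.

Cap-side area A_cap = π/4 × (337 mm)² = 89200 mm^2
Rod-side annular area A_ann = π/4 × (337² − 206²) = 55870 mm^2
t_ext = A_cap·L/Q = 3.690 s
t_ret = A_ann·L/Q = 2.311 s
t_cycle = t_ext + t_ret

t ≈ 6.00 s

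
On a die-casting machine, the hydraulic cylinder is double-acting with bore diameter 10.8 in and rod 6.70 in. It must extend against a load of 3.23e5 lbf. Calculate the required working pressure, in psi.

P ≈ 3530 psi

Cap-side area A_cap = π/4 × (10.8 in)² = 91.61 in^2
P = F / A = 3.23e5 lbf / A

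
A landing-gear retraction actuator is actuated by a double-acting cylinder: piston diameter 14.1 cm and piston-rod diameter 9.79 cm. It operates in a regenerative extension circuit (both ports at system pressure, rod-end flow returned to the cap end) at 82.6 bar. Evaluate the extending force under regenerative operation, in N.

With equal pressure on both faces, forces on the annular region cancel; the net push is pressure × rod cross-section.
Rod cross-section A_rod = π/4 × (9.79 cm)² = 75.28 cm^2
F = P × A_rod

F ≈ 62200 N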